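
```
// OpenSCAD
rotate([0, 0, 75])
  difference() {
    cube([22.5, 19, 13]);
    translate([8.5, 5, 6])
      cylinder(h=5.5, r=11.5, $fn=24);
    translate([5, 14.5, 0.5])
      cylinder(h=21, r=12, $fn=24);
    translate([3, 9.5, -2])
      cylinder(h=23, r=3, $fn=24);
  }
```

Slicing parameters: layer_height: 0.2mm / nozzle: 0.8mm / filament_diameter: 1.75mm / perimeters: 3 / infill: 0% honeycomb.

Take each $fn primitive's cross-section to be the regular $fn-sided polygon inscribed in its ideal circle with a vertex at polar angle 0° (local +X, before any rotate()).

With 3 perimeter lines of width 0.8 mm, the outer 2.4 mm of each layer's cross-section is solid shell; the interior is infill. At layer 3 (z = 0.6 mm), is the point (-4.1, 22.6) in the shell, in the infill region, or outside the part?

shell

At z = 0.6 mm: the cube is present — its section is the full 22.5×19 rectangle; the cylinder at (8.5, 5) is absent (z outside [6, 11.5]); the r=12 cylinder at (5, 14.5) gives a regular 24-gon of circumradius 12 (constant along its height); the cylinder at (3, 9.5): section is a regular 24-gon, circumradius r=3; Subtracting the remaining from the first: starting from the 22.5×19 cube, the r=12 cylinder at (5, 14.5) partially overlaps it — only the 244.55 mm² overlap (of its 447.24 mm²) is removed, clipping the outline; the r=3 cylinder at (3, 9.5) misses the remaining region (no effect) — 1 connected region; (rotated 75° about Z; rotation is an isometry so areas/perimeters/island counts are preserved). Overall, the cross-section is a single solid region. Undo the 75° rotation: the query point maps to (20.769, 9.810) in the un-rotated model frame. The nearest boundary edge runs (22.50, 19.00)→(22.50, 0.00); distance from the point to it = 1.73 mm. The point is inside the cross-section, 1.73 mm from the nearest boundary — within the 2.4 mm shell band (3 × 0.8).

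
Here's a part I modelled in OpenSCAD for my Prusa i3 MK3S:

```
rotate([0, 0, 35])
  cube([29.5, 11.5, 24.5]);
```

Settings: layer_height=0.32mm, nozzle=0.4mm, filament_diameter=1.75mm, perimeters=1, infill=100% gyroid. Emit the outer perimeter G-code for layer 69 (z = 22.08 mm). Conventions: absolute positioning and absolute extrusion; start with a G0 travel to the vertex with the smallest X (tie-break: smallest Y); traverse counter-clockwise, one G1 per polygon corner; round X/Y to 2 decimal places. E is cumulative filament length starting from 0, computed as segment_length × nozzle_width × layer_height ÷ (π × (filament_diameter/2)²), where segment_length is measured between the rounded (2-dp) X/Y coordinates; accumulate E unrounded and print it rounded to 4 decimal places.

G0 X-6.60 Y9.42 Z22.08
G1 X0.00 Y0.00 E0.6121
G1 X24.16 Y16.92 E2.1817
G1 X17.57 Y26.34 E2.7935
G1 X-6.60 Y9.42 E4.3636

At z = 22.08 mm: the 29.5×11.5 cube contributes its full rectangle; (rotated 35° about Z; rotation is an isometry so areas/perimeters/island counts are preserved). The outline is a single polygon with 4 vertices. Extrusion per mm of travel: 0.4 × 0.32 / (π × 0.875²) = 0.053216. Accumulating E over each segment gives final E = 4.3636.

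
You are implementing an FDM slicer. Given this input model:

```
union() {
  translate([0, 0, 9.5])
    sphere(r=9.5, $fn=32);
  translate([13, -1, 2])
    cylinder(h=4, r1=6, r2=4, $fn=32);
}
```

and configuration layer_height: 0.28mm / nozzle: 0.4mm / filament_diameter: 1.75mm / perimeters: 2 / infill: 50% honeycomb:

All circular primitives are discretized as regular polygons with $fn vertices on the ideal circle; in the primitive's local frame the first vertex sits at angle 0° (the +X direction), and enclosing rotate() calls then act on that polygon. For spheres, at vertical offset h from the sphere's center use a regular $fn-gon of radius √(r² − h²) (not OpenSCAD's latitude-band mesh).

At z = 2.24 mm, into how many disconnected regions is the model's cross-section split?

At z = 2.24 mm: the r=9.5 sphere slices to a regular 32-gon of circumradius 6.127 (√(r²−h²) with h=7.26 from center); the cone at (13, -1) (r1=6→r2=4) has section circumradius 5.880 here — a regular 32-gon; Merging all regions: the 2 present regions are separate (no shared area or edge), so areas and boundary lengths simply add and each stays a separate island — 2 connected regions. The result has 2 disconnected regions.

2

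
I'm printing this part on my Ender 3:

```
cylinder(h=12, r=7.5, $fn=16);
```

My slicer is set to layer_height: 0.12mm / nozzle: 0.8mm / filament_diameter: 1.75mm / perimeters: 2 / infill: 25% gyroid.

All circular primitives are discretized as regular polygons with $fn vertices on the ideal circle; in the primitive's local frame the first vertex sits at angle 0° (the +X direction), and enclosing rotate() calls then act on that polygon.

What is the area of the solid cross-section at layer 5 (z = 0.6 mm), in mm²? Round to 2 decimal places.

172.21 mm²

At z = 0.6 mm: the cylinder: section is a regular 16-gon, circumradius r=7.5 (area = (16/2)·7.500²·sin(360°/16) = 172.21 mm²). Overall, the cross-section is a single solid region. Net area = 172.21 mm².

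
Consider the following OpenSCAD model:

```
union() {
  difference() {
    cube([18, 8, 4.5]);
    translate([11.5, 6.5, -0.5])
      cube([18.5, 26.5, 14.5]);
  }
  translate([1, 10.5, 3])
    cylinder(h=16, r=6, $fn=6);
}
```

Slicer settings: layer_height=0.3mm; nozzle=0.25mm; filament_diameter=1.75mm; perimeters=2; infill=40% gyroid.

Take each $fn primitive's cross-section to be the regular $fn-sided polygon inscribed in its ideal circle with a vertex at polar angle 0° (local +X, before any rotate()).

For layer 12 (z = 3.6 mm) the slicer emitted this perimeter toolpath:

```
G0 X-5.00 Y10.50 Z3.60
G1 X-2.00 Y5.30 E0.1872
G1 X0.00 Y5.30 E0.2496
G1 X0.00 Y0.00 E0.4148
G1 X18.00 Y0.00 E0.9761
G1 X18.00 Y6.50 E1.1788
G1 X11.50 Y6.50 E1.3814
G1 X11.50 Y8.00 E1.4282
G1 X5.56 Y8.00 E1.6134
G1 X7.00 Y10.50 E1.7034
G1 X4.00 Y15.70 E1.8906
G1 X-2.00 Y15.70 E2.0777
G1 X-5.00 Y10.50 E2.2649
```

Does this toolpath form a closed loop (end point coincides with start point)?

yes

Start point (G0): (-5.00, 10.50). End point (last G1): the path returns to the start — closed.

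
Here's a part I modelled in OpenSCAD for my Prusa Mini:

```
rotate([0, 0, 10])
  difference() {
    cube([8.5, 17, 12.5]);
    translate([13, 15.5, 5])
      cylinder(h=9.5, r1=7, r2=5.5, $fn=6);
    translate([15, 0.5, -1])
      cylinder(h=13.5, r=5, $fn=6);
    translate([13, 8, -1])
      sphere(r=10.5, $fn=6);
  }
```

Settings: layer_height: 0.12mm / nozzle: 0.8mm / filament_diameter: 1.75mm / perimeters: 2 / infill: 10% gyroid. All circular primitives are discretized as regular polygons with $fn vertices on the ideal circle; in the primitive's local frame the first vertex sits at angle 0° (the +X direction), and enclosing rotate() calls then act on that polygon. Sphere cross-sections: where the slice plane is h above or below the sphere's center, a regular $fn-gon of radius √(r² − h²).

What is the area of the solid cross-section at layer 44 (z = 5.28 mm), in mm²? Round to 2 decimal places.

111.50 mm²

At z = 5.28 mm: the cube is present — its section is the full 8.5×17 rectangle (area 144.50 mm²); the cone at (13, 15.5): at t=0.029 of its height the radius interpolates to r₁+(r₂−r₁)t = 6.956, giving a regular 6-gon of that circumradius (area = (6/2)·6.956²·sin(360°/6) = 125.70 mm²); the r=5 cylinder at (15, 0.5) gives a regular 6-gon of circumradius 5 (constant along its height) (area = (6/2)·5.000²·sin(360°/6) = 64.95 mm²); the r=10.5 sphere at (13, 8) slices to a regular 6-gon of circumradius 8.415 (√(r²−h²) with h=6.28 from center) (area = (6/2)·8.415²·sin(360°/6) = 183.97 mm²); Taking the first minus the rest: starting from the 8.5×17 cube (144.50 mm²), the cone at (13, 15.5) partially overlaps it — only the 8.26 mm² overlap (of its 125.70 mm²) is removed, clipping the outline; the r=5 cylinder at (15, 0.5) misses the remaining region (no effect); the r=10.5 sphere at (13, 8) partially overlaps it — only the 24.74 mm² overlap (of its 183.97 mm²) is removed, clipping the outline — area = 111.50 mm²; (whole slice rotated 10° about Z — lengths, areas and connectivity unchanged). Overall, the cross-section is a single solid region. Net area = 111.50 mm².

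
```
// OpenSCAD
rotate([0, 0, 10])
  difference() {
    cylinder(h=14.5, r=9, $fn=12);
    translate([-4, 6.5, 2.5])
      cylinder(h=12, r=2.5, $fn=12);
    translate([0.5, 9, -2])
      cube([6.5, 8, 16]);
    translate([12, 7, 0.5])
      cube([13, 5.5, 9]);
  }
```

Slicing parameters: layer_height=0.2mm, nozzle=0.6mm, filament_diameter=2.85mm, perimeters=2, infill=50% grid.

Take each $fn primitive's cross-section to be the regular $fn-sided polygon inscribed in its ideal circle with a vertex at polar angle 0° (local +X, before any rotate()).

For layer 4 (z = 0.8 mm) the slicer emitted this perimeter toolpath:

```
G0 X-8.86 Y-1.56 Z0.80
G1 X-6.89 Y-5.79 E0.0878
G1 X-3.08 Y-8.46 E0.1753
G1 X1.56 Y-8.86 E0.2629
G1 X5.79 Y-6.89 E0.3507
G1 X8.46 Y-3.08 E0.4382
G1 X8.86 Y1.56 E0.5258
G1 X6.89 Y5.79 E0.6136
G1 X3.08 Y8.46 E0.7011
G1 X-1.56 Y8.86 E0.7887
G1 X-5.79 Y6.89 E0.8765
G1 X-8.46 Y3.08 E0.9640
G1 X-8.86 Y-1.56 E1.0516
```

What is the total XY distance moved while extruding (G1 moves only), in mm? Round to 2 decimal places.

Sum the Euclidean lengths of each G1 segment: total = 55.90 mm.

55.90 mm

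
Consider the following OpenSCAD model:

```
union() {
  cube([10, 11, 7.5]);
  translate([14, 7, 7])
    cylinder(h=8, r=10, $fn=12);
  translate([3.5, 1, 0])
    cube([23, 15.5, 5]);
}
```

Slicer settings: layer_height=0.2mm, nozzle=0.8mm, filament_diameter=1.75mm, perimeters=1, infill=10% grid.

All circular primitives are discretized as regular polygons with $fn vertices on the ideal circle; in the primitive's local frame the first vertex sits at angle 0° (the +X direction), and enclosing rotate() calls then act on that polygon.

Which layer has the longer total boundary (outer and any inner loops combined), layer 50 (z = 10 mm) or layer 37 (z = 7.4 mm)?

Layer 50 (z = 10): the cube is absent (z outside [0, 7.5]); the r=10 cylinder at (14, 7) contributes a regular 12-gon of circumradius 10 (perimeter = 2·12·10.000·sin(180°/12) = 62.12 mm); the cube at (3.5, 1) does not reach this height (z outside [0, 5]); Taking the union: only the r=10 cylinder at (14, 7) is present, so the union is just that shape — boundary = 62.12 mm. So its perimeter = 62.12 mm. Layer 37 (z = 7.4): the cube (footprint 10×11) is included at this height (perimeter 42.00 mm); the r=10 cylinder at (14, 7) contributes a regular 12-gon of circumradius 10 (perimeter = 2·12·10.000·sin(180°/12) = 62.12 mm); the cube at (3.5, 1) is not intersected at this z (z outside [0, 5]); Taking the union: the regions partially overlap (shared area 55.83 mm²), so the edge portions inside another operand are dropped and the merged outline is re-measured after clipping — boundary = 73.38 mm. So its perimeter = 73.38 mm. Layer 37 is larger (73.38 vs 62.12 mm).

layer 37 (z = 7.4 mm)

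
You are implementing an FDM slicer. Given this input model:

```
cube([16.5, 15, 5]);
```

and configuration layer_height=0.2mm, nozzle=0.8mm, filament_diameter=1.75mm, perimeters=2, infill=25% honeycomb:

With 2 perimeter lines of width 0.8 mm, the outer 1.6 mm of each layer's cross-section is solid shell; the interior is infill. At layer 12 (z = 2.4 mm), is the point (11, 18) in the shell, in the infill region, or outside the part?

At z = 2.4 mm: the 16.5×15 cube contributes its full rectangle. Overall, the cross-section is a single solid region. The nearest boundary edge runs (16.50, 15.00)→(0.00, 15.00); distance from the point to it = 3.00 mm. The point is not inside any of the regions above, so it lies outside the cross-section (3.00 mm from the nearest boundary).

outside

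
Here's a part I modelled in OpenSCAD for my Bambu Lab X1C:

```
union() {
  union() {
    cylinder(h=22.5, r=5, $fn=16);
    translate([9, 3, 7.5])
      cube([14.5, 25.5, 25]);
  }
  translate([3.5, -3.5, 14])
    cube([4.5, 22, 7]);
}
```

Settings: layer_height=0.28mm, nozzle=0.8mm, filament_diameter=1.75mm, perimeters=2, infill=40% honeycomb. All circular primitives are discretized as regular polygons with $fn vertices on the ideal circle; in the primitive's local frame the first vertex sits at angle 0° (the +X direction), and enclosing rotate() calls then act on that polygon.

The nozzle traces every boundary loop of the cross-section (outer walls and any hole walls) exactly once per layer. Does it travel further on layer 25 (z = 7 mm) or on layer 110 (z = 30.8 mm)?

Layer 25 (z = 7): the cylinder: section is a regular 16-gon, circumradius r=5 (perimeter = 2·16·5.000·sin(180°/16) = 31.21 mm); the cube at (9, 3) is not intersected at this z (z outside [7.5, 32.5]); Combining (union): only the r=5 cylinder is present, so the union is just that shape — boundary = 31.21 mm; the cube at (3.5, -3.5) is absent (z outside [14, 21]); Merging all regions: only the result so far is present, so the union is just that shape — boundary = 31.21 mm. So its perimeter = 31.21 mm. Layer 110 (z = 30.8): the cylinder is absent (z outside [0, 22.5]); the 14.5×25.5 cube at (9, 3) contributes its full rectangle (perimeter 80.00 mm); Combining (union): only the 14.5×25.5 cube at (9, 3) is present, so the union is just that shape — boundary = 80.00 mm; the cube at (3.5, -3.5) is not intersected at this z (z outside [14, 21]); Combining (union): only that combined region is present, so the union is just that shape — boundary = 80.00 mm. So its perimeter = 80.00 mm. Layer 110 is larger (80.00 vs 31.21 mm).

layer 110 (z = 30.8 mm)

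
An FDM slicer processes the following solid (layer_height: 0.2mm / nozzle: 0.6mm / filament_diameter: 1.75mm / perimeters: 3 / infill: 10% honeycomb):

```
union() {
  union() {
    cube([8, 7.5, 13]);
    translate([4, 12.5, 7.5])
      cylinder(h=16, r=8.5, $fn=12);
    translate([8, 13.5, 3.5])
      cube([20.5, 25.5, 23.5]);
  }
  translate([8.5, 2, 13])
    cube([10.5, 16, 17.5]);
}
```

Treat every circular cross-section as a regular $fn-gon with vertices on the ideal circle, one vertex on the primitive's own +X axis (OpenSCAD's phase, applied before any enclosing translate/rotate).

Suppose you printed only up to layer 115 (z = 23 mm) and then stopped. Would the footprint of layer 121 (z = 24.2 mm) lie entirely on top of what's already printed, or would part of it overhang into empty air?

entirely on top

Compare the two slices. At z = 23: the cube is absent (z outside [0, 13]); the cylinder at (4, 12.5): section is a regular 12-gon, circumradius r=8.5 (area = (12/2)·8.500²·sin(360°/12) = 216.75 mm²); the cube at (8, 13.5) is present — its section is the full 20.5×25.5 rectangle (area 522.75 mm²); Taking the union: the regions partially overlap — summed areas 739.50 mm² minus the doubly-counted overlap 17.97 mm² gives 721.53 mm² — area = 721.53 mm²; the cube at (8.5, 2) is present — its section is the full 10.5×16 rectangle (area 168.00 mm²); Combining (union): the regions partially overlap — summed areas 889.53 mm² minus the doubly-counted overlap 69.79 mm² gives 819.75 mm² — area = 819.75 mm². At z = 24.2: the cube is not intersected at this z (z outside [0, 13]); the cylinder at (4, 12.5) is absent (z outside [7.5, 23.5]); the cube at (8, 13.5) is present — its section is the full 20.5×25.5 rectangle (area 522.75 mm²); Taking the union: only the 20.5×25.5 cube at (8, 13.5) is present, so the union is just that shape — area = 522.75 mm²; the cube at (8.5, 2) is present — its section is the full 10.5×16 rectangle (area 168.00 mm²); Merging all regions: the regions partially overlap — summed areas 690.75 mm² minus the doubly-counted overlap 47.25 mm² gives 643.50 mm² — area = 643.50 mm². Checking containment: the cross-section at z = 24.2 is a subset of the cross-section at z = 23.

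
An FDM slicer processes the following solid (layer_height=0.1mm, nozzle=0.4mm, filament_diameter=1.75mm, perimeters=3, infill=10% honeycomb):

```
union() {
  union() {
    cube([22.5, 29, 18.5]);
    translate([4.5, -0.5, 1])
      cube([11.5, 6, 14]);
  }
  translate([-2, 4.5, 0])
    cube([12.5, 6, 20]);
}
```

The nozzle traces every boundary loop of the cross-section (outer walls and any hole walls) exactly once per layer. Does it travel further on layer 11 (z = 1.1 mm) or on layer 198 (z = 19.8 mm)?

Layer 11 (z = 1.1): the 22.5×29 cube contributes its full rectangle (perimeter 103.00 mm); the cube at (4.5, -0.5) is present — its section is the full 11.5×6 rectangle (perimeter 35.00 mm); Combining (union): the regions partially overlap (shared area 63.25 mm²), so the edge portions inside another operand are dropped and the merged outline is re-measured after clipping — boundary = 104.00 mm; the cube at (-2, 4.5) (footprint 12.5×6) is included at this height (perimeter 37.00 mm); Merging all regions: the regions partially overlap (shared area 63.00 mm²), so the edge portions inside another operand are dropped and the merged outline is re-measured after clipping — boundary = 108.00 mm. So its perimeter = 108.00 mm. Layer 198 (z = 19.8): the cube is not intersected at this z (z outside [0, 18.5]); the cube at (4.5, -0.5) is absent (z outside [1, 15]); Merging all regions: nothing is present at this height; the 12.5×6 cube at (-2, 4.5) contributes its full rectangle (perimeter 37.00 mm); Taking the union: only the 12.5×6 cube at (-2, 4.5) is present, so the union is just that shape — boundary = 37.00 mm. So its perimeter = 37.00 mm. Layer 11 is larger (108.00 vs 37.00 mm).

layer 11 (z = 1.1 mm)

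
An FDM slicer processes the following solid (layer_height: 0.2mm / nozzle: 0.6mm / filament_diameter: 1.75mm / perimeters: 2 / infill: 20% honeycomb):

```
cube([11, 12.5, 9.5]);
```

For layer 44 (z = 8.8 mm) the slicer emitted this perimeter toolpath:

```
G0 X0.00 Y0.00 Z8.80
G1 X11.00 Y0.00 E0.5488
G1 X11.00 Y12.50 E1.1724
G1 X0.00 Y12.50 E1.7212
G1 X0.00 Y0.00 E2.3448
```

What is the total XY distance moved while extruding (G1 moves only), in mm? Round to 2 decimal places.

47.00 mm

Sum the Euclidean lengths of each G1 segment: total = 47.00 mm.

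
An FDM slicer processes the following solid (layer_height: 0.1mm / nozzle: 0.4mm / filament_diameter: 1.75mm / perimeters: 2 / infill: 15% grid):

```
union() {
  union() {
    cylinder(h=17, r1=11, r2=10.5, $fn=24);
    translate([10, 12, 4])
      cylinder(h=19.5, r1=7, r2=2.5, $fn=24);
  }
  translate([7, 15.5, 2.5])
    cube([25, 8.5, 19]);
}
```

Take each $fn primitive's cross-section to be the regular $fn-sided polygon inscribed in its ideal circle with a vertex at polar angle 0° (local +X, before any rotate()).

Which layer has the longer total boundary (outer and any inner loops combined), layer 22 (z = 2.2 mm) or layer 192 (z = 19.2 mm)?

Layer 22 (z = 2.2): the cone contributes a regular 24-gon of circumradius 10.935 (interpolated between r1=11 and r2=10.5 at t=0.129) (perimeter = 2·24·10.935·sin(180°/24) = 68.51 mm); the cone at (10, 12) is absent (z outside [4, 23.5]); Combining (union): only the cone is present, so the union is just that shape — boundary = 68.51 mm; the cube at (7, 15.5) is absent (z outside [2.5, 21.5]); Merging all regions: only that combined region is present, so the union is just that shape — boundary = 68.51 mm. So its perimeter = 68.51 mm. Layer 192 (z = 19.2): the cone is not intersected at this z (z outside [0, 17]); the cone at (10, 12) contributes a regular 24-gon of circumradius 3.492 (interpolated between r1=7 and r2=2.5 at t=0.779) (perimeter = 2·24·3.492·sin(180°/24) = 21.88 mm); Merging all regions: only the cone at (10, 12) is present, so the union is just that shape — boundary = 21.88 mm; the cube at (7, 15.5) (footprint 25×8.5) is included at this height (perimeter 67.00 mm); Merging all regions: the 2 present regions are separate (no shared area or edge), so areas and boundary lengths simply add and each stays a separate island — boundary = 88.88 mm. So its perimeter = 88.88 mm. Layer 192 is larger (88.88 vs 68.51 mm).

layer 192 (z = 19.2 mm)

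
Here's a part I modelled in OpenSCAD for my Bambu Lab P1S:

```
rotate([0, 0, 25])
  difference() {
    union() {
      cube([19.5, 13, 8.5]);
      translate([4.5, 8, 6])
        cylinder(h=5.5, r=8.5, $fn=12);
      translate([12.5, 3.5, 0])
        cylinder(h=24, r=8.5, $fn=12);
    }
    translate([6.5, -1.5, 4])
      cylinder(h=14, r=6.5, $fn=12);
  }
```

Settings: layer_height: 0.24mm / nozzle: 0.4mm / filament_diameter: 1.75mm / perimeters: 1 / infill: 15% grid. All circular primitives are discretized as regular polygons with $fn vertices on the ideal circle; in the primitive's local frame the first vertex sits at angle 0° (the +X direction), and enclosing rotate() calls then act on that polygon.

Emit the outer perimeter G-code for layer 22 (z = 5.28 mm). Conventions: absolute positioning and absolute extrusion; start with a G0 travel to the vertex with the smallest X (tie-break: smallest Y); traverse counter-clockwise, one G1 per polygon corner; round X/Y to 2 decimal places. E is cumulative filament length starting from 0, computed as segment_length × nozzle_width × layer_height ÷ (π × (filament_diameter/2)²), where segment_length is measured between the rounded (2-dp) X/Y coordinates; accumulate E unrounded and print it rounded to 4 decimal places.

G0 X-5.49 Y11.78 Z5.28
G1 X0.00 Y0.00 E0.5187
G1 X0.36 Y0.17 E0.5346
G1 X0.05 Y1.95 E0.6067
G1 X1.20 Y5.12 E0.7413
G1 X3.78 Y7.28 E0.8756
G1 X7.09 Y7.86 E1.0097
G1 X10.25 Y6.71 E1.1439
G1 X12.42 Y4.13 E1.2785
G1 X13.00 Y0.82 E1.4126
G1 X12.94 Y0.66 E1.4194
G1 X13.44 Y0.75 E1.4397
G1 X16.81 Y3.58 E1.6154
G1 X18.32 Y7.71 E1.7909
G1 X17.55 Y12.05 E1.9668
G1 X14.73 Y15.42 E2.1422
G1 X14.25 Y15.59 E2.1625
G1 X12.18 Y20.02 E2.3577
G1 X-5.49 Y11.78 E3.1358

At z = 5.28 mm: the cube is present — its section is the full 19.5×13 rectangle; the cylinder at (4.5, 8) is not intersected at this z (z outside [6, 11.5]); the r=8.5 cylinder at (12.5, 3.5) gives a regular 12-gon of circumradius 8.5 (constant along its height); Merging all regions: the regions partially overlap (shared area 156.96 mm²), so overlapping operands fuse into one piece — 1 connected region; the r=6.5 cylinder at (6.5, -1.5) contributes a regular 12-gon of circumradius 6.5; Taking the first minus the rest: starting from the result so far, the r=6.5 cylinder at (6.5, -1.5) partially overlaps it — only the 71.13 mm² overlap (of its 126.75 mm²) is removed, clipping the outline — 1 connected region; (rotated 25° about Z; rotation is an isometry so areas/perimeters/island counts are preserved). The outline is a single polygon with 18 vertices. Extrusion per mm of travel: 0.4 × 0.24 / (π × 0.875²) = 0.039912. Accumulating E over each segment gives final E = 3.1358.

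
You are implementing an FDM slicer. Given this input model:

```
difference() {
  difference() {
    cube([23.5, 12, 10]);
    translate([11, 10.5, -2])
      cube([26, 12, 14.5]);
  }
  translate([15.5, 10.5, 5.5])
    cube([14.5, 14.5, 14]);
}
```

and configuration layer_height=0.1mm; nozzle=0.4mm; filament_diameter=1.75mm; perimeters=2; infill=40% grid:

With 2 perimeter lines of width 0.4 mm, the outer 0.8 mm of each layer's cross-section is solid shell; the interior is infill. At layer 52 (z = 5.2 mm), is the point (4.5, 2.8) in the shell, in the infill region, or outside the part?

infill

At z = 5.2 mm: the cube is present — its section is the full 23.5×12 rectangle; the 26×12 cube at (11, 10.5) contributes its full rectangle; After the difference (first − rest): starting from the 23.5×12 cube, the 26×12 cube at (11, 10.5) partially overlaps it — only the 18.75 mm² overlap (of its 312.00 mm²) is removed, clipping the outline — 1 connected region; the cube at (15.5, 10.5) is absent (z outside [5.5, 19.5]); Taking the first minus the rest: none of the subtracted shapes is present at this height, so the result so far is unchanged — 1 connected region. Overall, the cross-section is a single solid region. The nearest boundary edge runs (23.50, 0.00)→(0.00, 0.00); distance from the point to it = 2.80 mm. The point is inside the cross-section and 2.80 mm from the nearest boundary — more than the 0.8 mm shell width (2 × 0.4), so it's in the infill interior.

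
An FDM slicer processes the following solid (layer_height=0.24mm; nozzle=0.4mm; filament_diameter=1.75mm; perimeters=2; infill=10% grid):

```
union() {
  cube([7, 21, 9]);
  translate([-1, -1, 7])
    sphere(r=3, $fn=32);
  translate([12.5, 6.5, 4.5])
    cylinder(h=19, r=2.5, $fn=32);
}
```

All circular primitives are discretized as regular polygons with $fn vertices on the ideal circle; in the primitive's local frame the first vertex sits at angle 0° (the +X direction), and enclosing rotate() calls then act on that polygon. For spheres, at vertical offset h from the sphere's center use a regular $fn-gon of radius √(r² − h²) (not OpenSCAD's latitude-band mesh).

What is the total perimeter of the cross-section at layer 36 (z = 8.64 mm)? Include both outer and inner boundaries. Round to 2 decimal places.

At z = 8.64 mm: the 7×21 cube contributes its full rectangle (perimeter 56.00 mm); the sphere at (-1, -1): section is a regular 32-gon, circumradius = √(r²−h²) = √(3²−1.64²) = 2.512 (perimeter = 2·32·2.512·sin(180°/32) = 15.76 mm); the r=2.5 cylinder at (12.5, 6.5) contributes a regular 32-gon of circumradius 2.5 (perimeter = 2·32·2.500·sin(180°/32) = 15.68 mm); Taking the union: the regions partially overlap (shared area 1.05 mm²), so the edge portions inside another operand are dropped and the merged outline is re-measured after clipping — boundary = 82.96 mm. Overall, the cross-section has 2 separate islands. Total boundary length (outer) = 82.96 mm.

82.96 mm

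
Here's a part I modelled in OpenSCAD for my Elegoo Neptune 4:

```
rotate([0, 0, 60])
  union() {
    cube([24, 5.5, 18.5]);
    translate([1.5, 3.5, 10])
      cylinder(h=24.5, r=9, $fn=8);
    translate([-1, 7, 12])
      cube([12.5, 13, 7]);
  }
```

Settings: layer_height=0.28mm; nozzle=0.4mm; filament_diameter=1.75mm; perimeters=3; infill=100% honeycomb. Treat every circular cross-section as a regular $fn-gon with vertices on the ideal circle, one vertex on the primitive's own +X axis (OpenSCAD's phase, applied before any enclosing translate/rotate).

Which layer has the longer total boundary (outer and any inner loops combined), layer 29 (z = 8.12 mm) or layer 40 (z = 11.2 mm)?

layer 40 (z = 11.2 mm)

Layer 29 (z = 8.12): the cube is present — its section is the full 24×5.5 rectangle (perimeter 59.00 mm); the cylinder at (1.5, 3.5) is absent (z outside [10, 34.5]); the cube at (-1, 7) is not intersected at this z (z outside [12, 19]); Combining (union): only the 24×5.5 cube is present, so the union is just that shape — boundary = 59.00 mm; (whole slice rotated 60° about Z — lengths, areas and connectivity unchanged). So its perimeter = 59.00 mm. Layer 40 (z = 11.2): the cube is present — its section is the full 24×5.5 rectangle (perimeter 59.00 mm); the cylinder at (1.5, 3.5): section is a regular 8-gon, circumradius r=9 (perimeter = 2·8·9.000·sin(180°/8) = 55.11 mm); the cube at (-1, 7) is not intersected at this z (z outside [12, 19]); Combining (union): the regions partially overlap (shared area 54.38 mm²), so the edge portions inside another operand are dropped and the merged outline is re-measured after clipping — boundary = 83.93 mm; (rotated 60° about Z; rotation is an isometry so areas/perimeters/island counts are preserved). So its perimeter = 83.93 mm. Layer 40 is larger (83.93 vs 59.00 mm).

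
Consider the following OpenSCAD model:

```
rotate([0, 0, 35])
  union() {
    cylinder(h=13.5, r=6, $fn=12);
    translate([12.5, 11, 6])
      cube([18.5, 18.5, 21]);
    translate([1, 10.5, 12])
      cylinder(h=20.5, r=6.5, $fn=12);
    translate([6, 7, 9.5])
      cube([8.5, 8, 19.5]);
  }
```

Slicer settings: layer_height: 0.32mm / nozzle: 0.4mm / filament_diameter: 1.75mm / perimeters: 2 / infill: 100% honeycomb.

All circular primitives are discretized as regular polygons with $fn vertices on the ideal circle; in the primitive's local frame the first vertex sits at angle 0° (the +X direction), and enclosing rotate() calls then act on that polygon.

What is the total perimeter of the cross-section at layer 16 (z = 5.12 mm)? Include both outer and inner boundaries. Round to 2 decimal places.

37.27 mm

At z = 5.12 mm: the cylinder: section is a regular 12-gon, circumradius r=6 (perimeter = 2·12·6.000·sin(180°/12) = 37.27 mm); the cube at (12.5, 11) is not intersected at this z (z outside [6, 27]); the cylinder at (1, 10.5) does not reach this height (z outside [12, 32.5]); the cube at (6, 7) is not intersected at this z (z outside [9.5, 29]); Combining (union): only the r=6 cylinder is present, so the union is just that shape — boundary = 37.27 mm; (rotated 35° about Z; rotation is an isometry so areas/perimeters/island counts are preserved). Overall, the cross-section is a single solid region. Total boundary length (outer) = 37.27 mm.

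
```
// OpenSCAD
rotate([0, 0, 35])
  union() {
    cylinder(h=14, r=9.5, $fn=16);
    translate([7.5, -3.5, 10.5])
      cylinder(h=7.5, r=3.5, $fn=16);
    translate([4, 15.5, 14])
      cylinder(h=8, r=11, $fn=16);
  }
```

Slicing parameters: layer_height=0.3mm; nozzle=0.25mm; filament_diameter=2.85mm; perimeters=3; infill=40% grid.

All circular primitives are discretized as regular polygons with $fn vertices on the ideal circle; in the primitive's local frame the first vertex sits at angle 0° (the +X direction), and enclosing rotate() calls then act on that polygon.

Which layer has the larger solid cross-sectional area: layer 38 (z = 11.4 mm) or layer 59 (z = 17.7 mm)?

Layer 38 (z = 11.4): the r=9.5 cylinder gives a regular 16-gon of circumradius 9.5 (constant along its height) (area = (16/2)·9.500²·sin(360°/16) = 276.30 mm²); the r=3.5 cylinder at (7.5, -3.5) gives a regular 16-gon of circumradius 3.5 (constant along its height) (area = (16/2)·3.500²·sin(360°/16) = 37.50 mm²); the cylinder at (4, 15.5) does not reach this height (z outside [14, 22]); Combining (union): the regions partially overlap — summed areas 313.80 mm² minus the doubly-counted overlap 24.84 mm² gives 288.96 mm² — area = 288.96 mm²; (rotated 35° about Z; rotation is an isometry so areas/perimeters/island counts are preserved). So its area = 288.96 mm². Layer 59 (z = 17.7): the cylinder is not intersected at this z (z outside [0, 14]); the r=3.5 cylinder at (7.5, -3.5) gives a regular 16-gon of circumradius 3.5 (constant along its height) (area = (16/2)·3.500²·sin(360°/16) = 37.50 mm²); the r=11 cylinder at (4, 15.5) contributes a regular 16-gon of circumradius 11 (area = (16/2)·11.000²·sin(360°/16) = 370.44 mm²); Taking the union: the 2 present regions are separate (no shared area or edge), so areas and boundary lengths simply add and each stays a separate island — area = 407.94 mm²; (whole slice rotated 35° about Z — lengths, areas and connectivity unchanged). So its area = 407.94 mm². Layer 59 is larger (407.94 vs 288.96 mm²).

layer 59 (z = 17.7 mm)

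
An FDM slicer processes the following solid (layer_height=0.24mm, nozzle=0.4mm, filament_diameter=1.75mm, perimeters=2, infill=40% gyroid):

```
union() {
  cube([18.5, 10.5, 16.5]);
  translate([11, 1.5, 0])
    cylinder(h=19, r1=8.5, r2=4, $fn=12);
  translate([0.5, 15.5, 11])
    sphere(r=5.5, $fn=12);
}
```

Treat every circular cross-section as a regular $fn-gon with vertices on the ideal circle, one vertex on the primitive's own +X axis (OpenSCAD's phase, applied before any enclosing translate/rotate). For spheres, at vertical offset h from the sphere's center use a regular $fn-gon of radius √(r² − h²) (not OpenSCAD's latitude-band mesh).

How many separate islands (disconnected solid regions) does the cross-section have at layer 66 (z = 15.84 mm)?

At z = 15.84 mm: the cube is present — its section is the full 18.5×10.5 rectangle; the cone at (11, 1.5) contributes a regular 12-gon of circumradius 4.748 (interpolated between r1=8.5 and r2=4 at t=0.834); the r=5.5 sphere at (0.5, 15.5) contributes a regular 12-gon of circumradius √(5.5²−4.84²) = 2.612; Combining (union): the regions partially overlap (shared area 47.46 mm²), so overlapping operands fuse into one piece — 2 connected regions. Overall, the cross-section has 2 separate islands. Island count = 2.

2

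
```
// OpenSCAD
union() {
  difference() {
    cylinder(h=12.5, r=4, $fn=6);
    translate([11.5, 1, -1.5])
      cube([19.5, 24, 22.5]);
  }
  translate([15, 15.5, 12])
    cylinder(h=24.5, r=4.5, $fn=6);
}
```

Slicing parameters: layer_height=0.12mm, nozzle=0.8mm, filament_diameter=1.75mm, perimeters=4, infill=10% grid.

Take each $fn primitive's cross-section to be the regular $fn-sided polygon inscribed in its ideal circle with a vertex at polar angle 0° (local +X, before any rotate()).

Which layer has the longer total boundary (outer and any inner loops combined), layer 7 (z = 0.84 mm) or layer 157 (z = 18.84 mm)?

layer 157 (z = 18.84 mm)

Layer 7 (z = 0.84): the cylinder: section is a regular 6-gon, circumradius r=4 (perimeter = 2·6·4.000·sin(180°/6) = 24.00 mm); the cube at (11.5, 1) is present — its section is the full 19.5×24 rectangle (perimeter 87.00 mm); Taking the first minus the rest: starting from the r=4 cylinder, the 19.5×24 cube at (11.5, 1) misses the remaining region (no effect) — boundary = 24.00 mm; the cylinder at (15, 15.5) does not reach this height (z outside [12, 36.5]); Merging all regions: only the result so far is present, so the union is just that shape — boundary = 24.00 mm. So its perimeter = 24.00 mm. Layer 157 (z = 18.84): the cylinder is absent (z outside [0, 12.5]); the cube at (11.5, 1) (footprint 19.5×24) is included at this height (perimeter 87.00 mm); Subtracting the remaining from the first: the first operand is absent here, so nothing remains; the cylinder at (15, 15.5): section is a regular 6-gon, circumradius r=4.5 (perimeter = 2·6·4.500·sin(180°/6) = 27.00 mm); Merging all regions: only the r=4.5 cylinder at (15, 15.5) is present, so the union is just that shape — boundary = 27.00 mm. So its perimeter = 27.00 mm. Layer 157 is larger (27.00 vs 24.00 mm).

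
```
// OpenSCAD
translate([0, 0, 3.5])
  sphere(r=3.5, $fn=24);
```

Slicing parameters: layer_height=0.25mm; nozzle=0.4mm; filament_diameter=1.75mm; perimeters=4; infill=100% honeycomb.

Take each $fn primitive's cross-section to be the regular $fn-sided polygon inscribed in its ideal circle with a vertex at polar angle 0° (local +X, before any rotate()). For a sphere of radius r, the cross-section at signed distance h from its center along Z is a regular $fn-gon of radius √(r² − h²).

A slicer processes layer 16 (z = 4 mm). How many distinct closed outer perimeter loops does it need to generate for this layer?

1

At z = 4 mm: the r=3.5 sphere contributes a regular 24-gon of circumradius √(3.5²−0.5²) = 3.464. The result has 1 disconnected region.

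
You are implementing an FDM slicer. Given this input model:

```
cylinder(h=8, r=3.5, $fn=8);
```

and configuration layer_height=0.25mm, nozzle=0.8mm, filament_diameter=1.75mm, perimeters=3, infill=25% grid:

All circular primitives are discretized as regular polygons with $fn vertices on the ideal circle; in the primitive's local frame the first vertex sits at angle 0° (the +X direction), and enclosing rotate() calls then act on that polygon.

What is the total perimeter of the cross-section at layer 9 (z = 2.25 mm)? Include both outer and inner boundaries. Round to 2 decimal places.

21.43 mm

At z = 2.25 mm: the r=3.5 cylinder gives a regular 8-gon of circumradius 3.5 (constant along its height) (perimeter = 2·8·3.500·sin(180°/8) = 21.43 mm). Overall, the cross-section is a single solid region. Total boundary length (outer) = 21.43 mm.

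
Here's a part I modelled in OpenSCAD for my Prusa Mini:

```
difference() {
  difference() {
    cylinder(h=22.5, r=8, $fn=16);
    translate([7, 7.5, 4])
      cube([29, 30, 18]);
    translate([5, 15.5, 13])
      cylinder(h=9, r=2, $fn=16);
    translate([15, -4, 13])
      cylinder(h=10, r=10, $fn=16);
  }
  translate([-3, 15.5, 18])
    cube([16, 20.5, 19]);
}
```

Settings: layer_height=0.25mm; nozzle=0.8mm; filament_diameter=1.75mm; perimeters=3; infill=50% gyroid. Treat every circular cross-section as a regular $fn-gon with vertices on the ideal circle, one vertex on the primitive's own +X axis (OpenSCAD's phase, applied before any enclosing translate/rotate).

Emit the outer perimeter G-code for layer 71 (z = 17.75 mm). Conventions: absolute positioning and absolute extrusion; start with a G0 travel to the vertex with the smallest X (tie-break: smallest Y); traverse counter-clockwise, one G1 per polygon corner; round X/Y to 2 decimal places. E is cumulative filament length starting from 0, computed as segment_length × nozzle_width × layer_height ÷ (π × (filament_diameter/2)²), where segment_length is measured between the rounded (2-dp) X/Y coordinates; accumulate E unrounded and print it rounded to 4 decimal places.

G0 X-8.00 Y0.00 Z17.75
G1 X-7.39 Y-3.06 E0.2594
G1 X-5.66 Y-5.66 E0.5191
G1 X-3.06 Y-7.39 E0.7788
G1 X0.00 Y-8.00 E1.0382
G1 X3.06 Y-7.39 E1.2977
G1 X5.37 Y-5.85 E1.5285
G1 X5.00 Y-4.00 E1.6854
G1 X5.76 Y-0.17 E2.0101
G1 X7.51 Y2.45 E2.2721
G1 X7.39 Y3.06 E2.3238
G1 X5.66 Y5.66 E2.5834
G1 X3.06 Y7.39 E2.8431
G1 X0.00 Y8.00 E3.1026
G1 X-3.06 Y7.39 E3.3620
G1 X-5.66 Y5.66 E3.6217
G1 X-7.39 Y3.06 E3.8814
G1 X-8.00 Y0.00 E4.1408

At z = 17.75 mm: the r=8 cylinder contributes a regular 16-gon of circumradius 8; the 29×30 cube at (7, 7.5) contributes its full rectangle; the cylinder at (5, 15.5): section is a regular 16-gon, circumradius r=2; the r=10 cylinder at (15, -4) contributes a regular 16-gon of circumradius 10; Subtracting the remaining from the first: starting from the r=8 cylinder, the 29×30 cube at (7, 7.5) misses the remaining region (no effect); the r=2 cylinder at (5, 15.5) misses the remaining region (no effect); the r=10 cylinder at (15, -4) partially overlaps it — only the 12.97 mm² overlap (of its 306.15 mm²) is removed, clipping the outline — 1 connected region; the cube at (-3, 15.5) is not intersected at this z (z outside [18, 37]); Subtracting the remaining from the first: none of the subtracted shapes is present at this height, so that combined region is unchanged — 1 connected region. The outline is a single polygon with 17 vertices. Extrusion per mm of travel: 0.8 × 0.25 / (π × 0.875²) = 0.083150. Accumulating E over each segment gives final E = 4.1408.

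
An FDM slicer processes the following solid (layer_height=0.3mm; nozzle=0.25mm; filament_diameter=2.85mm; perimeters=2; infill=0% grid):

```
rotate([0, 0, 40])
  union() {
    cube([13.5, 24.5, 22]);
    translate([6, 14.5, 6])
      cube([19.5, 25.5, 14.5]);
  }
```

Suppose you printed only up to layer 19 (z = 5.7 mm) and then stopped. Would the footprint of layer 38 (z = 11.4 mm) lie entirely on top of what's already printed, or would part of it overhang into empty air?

part overhangs

Compare the two slices. At z = 5.7: the cube is present — its section is the full 13.5×24.5 rectangle (area 330.75 mm²); the cube at (6, 14.5) does not reach this height (z outside [6, 20.5]); Combining (union): only the 13.5×24.5 cube is present, so the union is just that shape — area = 330.75 mm²; (rotated 40° about Z; rotation is an isometry so areas/perimeters/island counts are preserved). At z = 11.4: the 13.5×24.5 cube contributes its full rectangle (area 330.75 mm²); the cube at (6, 14.5) (footprint 19.5×25.5) is included at this height (area 497.25 mm²); Merging all regions: the regions partially overlap — summed areas 828.00 mm² minus the doubly-counted overlap 75.00 mm² gives 753.00 mm² — area = 753.00 mm²; (rotated 40° about Z; rotation is an isometry so areas/perimeters/island counts are preserved). Checking containment: at z = 11.4 the cross-section extends beyond the z = 5.7 cross-section by about 422.25 mm².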